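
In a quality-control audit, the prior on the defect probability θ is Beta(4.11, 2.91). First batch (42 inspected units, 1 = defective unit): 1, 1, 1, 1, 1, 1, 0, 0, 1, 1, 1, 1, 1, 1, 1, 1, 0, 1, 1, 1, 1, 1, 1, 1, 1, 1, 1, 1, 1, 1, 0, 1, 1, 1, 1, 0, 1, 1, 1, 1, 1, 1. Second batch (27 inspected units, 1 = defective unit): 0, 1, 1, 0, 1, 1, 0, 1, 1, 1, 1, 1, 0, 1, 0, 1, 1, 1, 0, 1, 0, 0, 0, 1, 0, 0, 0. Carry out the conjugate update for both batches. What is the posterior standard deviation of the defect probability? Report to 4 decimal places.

0.0501

The Beta prior is conjugate to a Binomial/Bernoulli likelihood; the update adds successes to α and failures to β.
After batch 1: Beta(4.11+37, 2.91+5) = Beta(41.11, 7.91).
After batch 2: Beta(41.11+15, 7.91+12) = Beta(56.11, 19.91).
Var = αβ/((α+β)²(α+β+1)) = 56.11·19.91/(76.02²·77.02) = 0.00250988; SD = √0.00250988 = 0.0501.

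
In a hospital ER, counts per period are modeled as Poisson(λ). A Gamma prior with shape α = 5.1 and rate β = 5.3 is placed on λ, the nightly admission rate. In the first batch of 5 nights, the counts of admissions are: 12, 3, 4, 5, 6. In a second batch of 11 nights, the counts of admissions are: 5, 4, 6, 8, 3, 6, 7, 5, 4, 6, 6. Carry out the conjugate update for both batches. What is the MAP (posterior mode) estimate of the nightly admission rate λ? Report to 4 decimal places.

4.4178

With a Gamma(shape α, rate β) prior, the Poisson likelihood is conjugate: the posterior is Gamma(α + ΣXᵢ, β + n).
Batch 1: sum of counts S = 30 over n = 5 nights.
After batch 1: Gamma(α+S, β+n) = Gamma(5.1+30, 5.3+5) = Gamma(35.1, 10.3).
Batch 2: sum of counts S = 60 over n = 11 nights.
After batch 2: Gamma(α+S, β+n) = Gamma(35.1+60, 10.3+11) = Gamma(95.1, 21.3).
Mode of Gamma(α,β) for α≥1 is (α−1)/β = 94.1/21.3 = 4.4178.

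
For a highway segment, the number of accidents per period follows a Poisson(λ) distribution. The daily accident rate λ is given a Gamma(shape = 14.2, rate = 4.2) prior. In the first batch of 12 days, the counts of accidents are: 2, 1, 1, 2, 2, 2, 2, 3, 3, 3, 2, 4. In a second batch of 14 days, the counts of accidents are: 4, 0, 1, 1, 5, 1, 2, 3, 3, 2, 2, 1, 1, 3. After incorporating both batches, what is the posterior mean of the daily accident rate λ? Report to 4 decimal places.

With a Gamma(shape α, rate β) prior, the Poisson likelihood is conjugate: the posterior is Gamma(α + ΣXᵢ, β + n).
Batch 1: sum of counts S = 27 over n = 12 days.
After batch 1: Gamma(α+S, β+n) = Gamma(14.2+27, 4.2+12) = Gamma(41.2, 16.2).
Batch 2: sum of counts S = 29 over n = 14 days.
After batch 2: Gamma(α+S, β+n) = Gamma(41.2+29, 16.2+14) = Gamma(70.2, 30.2).
Posterior mean = α/β = 70.2/30.2 = 2.3245.

2.3245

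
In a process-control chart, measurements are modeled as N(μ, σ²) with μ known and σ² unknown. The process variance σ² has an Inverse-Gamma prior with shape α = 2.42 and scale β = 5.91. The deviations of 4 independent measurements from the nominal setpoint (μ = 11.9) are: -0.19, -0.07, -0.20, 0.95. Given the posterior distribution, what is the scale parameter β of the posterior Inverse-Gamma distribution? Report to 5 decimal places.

6.40175

With known mean μ and an Inverse-Gamma(α, β) prior on σ², the Normal likelihood is conjugate: posterior is Inv-Gamma(α + n/2, β + Σ(xᵢ−μ)²/2).
Σ(xᵢ−μ)² = (-0.19)² + (-0.07)² + (-0.20)² + (0.95)² = 0.9835.
Posterior: Inv-Gamma(2.42 + 4/2, 5.91 + 0.9835/2) = Inv-Gamma(4.42, 6.40175).
Posterior β = 6.40175.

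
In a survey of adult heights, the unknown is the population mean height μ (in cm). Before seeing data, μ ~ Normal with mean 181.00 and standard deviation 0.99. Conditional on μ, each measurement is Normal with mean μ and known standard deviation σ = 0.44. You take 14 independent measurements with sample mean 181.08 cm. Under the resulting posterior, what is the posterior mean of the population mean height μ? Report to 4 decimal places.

For Normal data with known variance σ², a Normal(μ₀, σ₀²) prior on μ is conjugate. Posterior precision = 1/σ₀² + n/σ²; posterior mean is the precision-weighted average of μ₀ and x̄.
n·x̄ = 14·181.08 = 2535.12.
σ₀² = 0.99² = 0.9801, σ² = 0.44² = 0.1936; σ² + n·σ₀² = 0.1936 + 14·0.9801 = 13.915.
Posterior mean = (μ₀/σ₀² + n·x̄/σ²)/(1/σ₀² + n/σ²) = (σ²·μ₀ + σ₀²·n·x̄)/(σ² + n·σ₀²) = (0.1936·181.00 + 0.9801·2535.12)/13.915 = 2519.712712/13.915 = 181.0789.

181.0789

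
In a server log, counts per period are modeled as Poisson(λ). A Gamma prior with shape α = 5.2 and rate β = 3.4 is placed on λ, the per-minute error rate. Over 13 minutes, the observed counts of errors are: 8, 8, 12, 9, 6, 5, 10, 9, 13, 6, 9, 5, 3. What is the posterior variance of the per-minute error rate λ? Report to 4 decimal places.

0.4023

With a Gamma(shape α, rate β) prior, the Poisson likelihood is conjugate: the posterior is Gamma(α + ΣXᵢ, β + n).
Sum of counts S = 103 over n = 13 minutes.
Posterior: Gamma(α+S, β+n) = Gamma(5.2+103, 3.4+13) = Gamma(108.2, 16.4).
Var = α/β² = 108.2/16.4² = 0.4023.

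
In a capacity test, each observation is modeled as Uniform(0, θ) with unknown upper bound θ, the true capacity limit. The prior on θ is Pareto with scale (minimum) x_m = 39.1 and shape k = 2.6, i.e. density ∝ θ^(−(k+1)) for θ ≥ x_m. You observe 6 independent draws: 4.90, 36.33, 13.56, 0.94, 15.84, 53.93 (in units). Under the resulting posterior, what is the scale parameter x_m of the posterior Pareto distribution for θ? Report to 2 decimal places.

53.93

A Pareto(scale x_m, shape k) prior on the upper bound θ of Uniform(0, θ) is conjugate: posterior is Pareto(max(x_m, max xᵢ), k + n).
Sample maximum = 53.93; prior scale x_m = 39.1 → posterior scale = max = 53.93.
Posterior shape = 2.6 + 6 = 8.6.
Posterior scale x_m = 53.93.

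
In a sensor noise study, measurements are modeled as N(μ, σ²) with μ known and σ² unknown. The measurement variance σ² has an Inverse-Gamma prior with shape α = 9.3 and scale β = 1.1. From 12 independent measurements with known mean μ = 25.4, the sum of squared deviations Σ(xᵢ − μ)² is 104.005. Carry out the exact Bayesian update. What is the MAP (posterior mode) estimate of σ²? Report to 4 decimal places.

With known mean μ and an Inverse-Gamma(α, β) prior on σ², the Normal likelihood is conjugate: posterior is Inv-Gamma(α + n/2, β + Σ(xᵢ−μ)²/2).
Posterior: Inv-Gamma(9.3 + 12/2, 1.1 + 104.005/2) = Inv-Gamma(15.30, 53.1025).
Mode = β/(α+1) = 53.1025/16.30 = 3.2578.

3.2578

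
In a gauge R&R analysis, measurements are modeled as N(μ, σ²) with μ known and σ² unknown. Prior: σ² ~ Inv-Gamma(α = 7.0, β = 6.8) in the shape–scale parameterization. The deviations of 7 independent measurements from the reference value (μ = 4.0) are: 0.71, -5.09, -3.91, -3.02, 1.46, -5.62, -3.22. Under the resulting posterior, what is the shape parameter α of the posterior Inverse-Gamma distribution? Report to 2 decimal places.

With known mean μ and an Inverse-Gamma(α, β) prior on σ², the Normal likelihood is conjugate: posterior is Inv-Gamma(α + n/2, β + Σ(xᵢ−μ)²/2).
Σ(xᵢ−μ)² = (0.71)² + (-5.09)² + (-3.91)² + (-3.02)² + (1.46)² + (-5.62)² + (-3.22)² = 94.9051.
Posterior: Inv-Gamma(7.0 + 7/2, 6.8 + 94.9051/2) = Inv-Gamma(10.50, 54.25255).
Posterior α = 10.50.

10.50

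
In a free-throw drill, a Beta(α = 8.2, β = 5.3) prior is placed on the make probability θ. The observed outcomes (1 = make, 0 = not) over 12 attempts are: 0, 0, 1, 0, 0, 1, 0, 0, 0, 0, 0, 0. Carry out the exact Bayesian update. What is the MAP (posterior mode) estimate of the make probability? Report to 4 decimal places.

The Beta prior is conjugate to a Binomial/Bernoulli likelihood; the update adds successes to α and failures to β.
Posterior: Beta(α+k, β+n−k) = Beta(8.2+2, 5.3+10) = Beta(10.2, 15.3).
Mode of Beta(a,b) for a,b>1 is (a−1)/(a+b−2) = 9.2/23.5 = 0.3915.

0.3915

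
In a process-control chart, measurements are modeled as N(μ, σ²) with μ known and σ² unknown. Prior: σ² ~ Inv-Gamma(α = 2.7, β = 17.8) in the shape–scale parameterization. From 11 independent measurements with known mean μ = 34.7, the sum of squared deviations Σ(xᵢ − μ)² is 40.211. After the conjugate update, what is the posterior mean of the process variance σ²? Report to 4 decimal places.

5.2647

With known mean μ and an Inverse-Gamma(α, β) prior on σ², the Normal likelihood is conjugate: posterior is Inv-Gamma(α + n/2, β + Σ(xᵢ−μ)²/2).
Posterior: Inv-Gamma(2.7 + 11/2, 17.8 + 40.211/2) = Inv-Gamma(8.20, 37.9055).
E[σ²|data] = β/(α−1) = 37.9055/7.20 = 5.2647.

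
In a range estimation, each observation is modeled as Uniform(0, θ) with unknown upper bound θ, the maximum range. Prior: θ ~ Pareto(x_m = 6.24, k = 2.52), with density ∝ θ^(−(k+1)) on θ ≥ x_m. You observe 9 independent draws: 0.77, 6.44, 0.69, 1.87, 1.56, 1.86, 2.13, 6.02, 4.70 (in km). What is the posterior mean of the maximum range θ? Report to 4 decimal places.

A Pareto(scale x_m, shape k) prior on the upper bound θ of Uniform(0, θ) is conjugate: posterior is Pareto(max(x_m, max xᵢ), k + n).
Sample maximum = 6.44; prior scale x_m = 6.24 → posterior scale = max = 6.44.
Posterior shape = 2.52 + 9 = 11.52.
E[θ|data] = k·x_m/(k−1) = 11.52·6.44/10.52 = 7.0522.

7.0522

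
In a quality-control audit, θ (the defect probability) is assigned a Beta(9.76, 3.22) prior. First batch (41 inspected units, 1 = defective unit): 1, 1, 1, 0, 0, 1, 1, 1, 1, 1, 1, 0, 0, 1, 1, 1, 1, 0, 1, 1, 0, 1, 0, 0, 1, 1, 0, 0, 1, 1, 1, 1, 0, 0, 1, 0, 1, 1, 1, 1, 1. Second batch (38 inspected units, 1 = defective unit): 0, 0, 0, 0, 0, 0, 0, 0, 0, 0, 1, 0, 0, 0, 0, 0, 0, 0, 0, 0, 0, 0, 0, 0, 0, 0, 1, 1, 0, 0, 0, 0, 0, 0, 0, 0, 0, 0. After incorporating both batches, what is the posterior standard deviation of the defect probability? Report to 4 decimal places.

The Beta prior is conjugate to a Binomial/Bernoulli likelihood; the update adds successes to α and failures to β.
After batch 1: Beta(9.76+28, 3.22+13) = Beta(37.76, 16.22).
After batch 2: Beta(37.76+3, 16.22+35) = Beta(40.76, 51.22).
Var = αβ/((α+β)²(α+β+1)) = 40.76·51.22/(91.98²·92.98) = 0.00265398; SD = √0.00265398 = 0.0515.

0.0515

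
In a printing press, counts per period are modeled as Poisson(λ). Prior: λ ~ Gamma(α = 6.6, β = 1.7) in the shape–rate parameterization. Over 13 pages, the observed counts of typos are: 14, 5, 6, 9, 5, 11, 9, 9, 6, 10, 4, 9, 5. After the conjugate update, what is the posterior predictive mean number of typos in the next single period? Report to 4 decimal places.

With a Gamma(shape α, rate β) prior, the Poisson likelihood is conjugate: the posterior is Gamma(α + ΣXᵢ, β + n).
Sum of counts S = 102 over n = 13 pages.
Posterior: Gamma(α+S, β+n) = Gamma(6.6+102, 1.7+13) = Gamma(108.6, 14.7).
The predictive distribution for one future period is NegBinom with mean α/β = 7.3878.

7.3878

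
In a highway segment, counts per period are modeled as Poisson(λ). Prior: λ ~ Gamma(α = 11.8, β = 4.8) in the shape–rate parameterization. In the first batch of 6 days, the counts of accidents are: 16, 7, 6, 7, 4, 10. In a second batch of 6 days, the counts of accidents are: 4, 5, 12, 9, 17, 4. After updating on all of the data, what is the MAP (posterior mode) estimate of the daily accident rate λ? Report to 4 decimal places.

6.6548

With a Gamma(shape α, rate β) prior, the Poisson likelihood is conjugate: the posterior is Gamma(α + ΣXᵢ, β + n).
Batch 1: sum of counts S = 50 over n = 6 days.
After batch 1: Gamma(α+S, β+n) = Gamma(11.8+50, 4.8+6) = Gamma(61.8, 10.8).
Batch 2: sum of counts S = 51 over n = 6 days.
After batch 2: Gamma(α+S, β+n) = Gamma(61.8+51, 10.8+6) = Gamma(112.8, 16.8).
Mode of Gamma(α,β) for α≥1 is (α−1)/β = 111.8/16.8 = 6.6548.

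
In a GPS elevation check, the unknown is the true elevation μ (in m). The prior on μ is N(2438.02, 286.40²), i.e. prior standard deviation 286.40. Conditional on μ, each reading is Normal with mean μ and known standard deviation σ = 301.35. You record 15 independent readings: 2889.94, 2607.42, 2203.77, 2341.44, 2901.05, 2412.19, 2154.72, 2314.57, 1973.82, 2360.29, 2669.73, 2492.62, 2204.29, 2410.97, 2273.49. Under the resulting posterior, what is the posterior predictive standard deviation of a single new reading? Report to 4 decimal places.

310.5637

For Normal data with known variance σ², a Normal(μ₀, σ₀²) prior on μ is conjugate. Posterior precision = 1/σ₀² + n/σ²; posterior mean is the precision-weighted average of μ₀ and x̄.
σ₀² = 286.40² = 82024.96, σ² = 301.35² = 90811.8225; σ² + n·σ₀² = 90811.8225 + 15·82024.96 = 1321186.2225.
Posterior precision = 1/σ₀² + n/σ² = 1/82024.96 + 15/90811.8225 = (σ² + n·σ₀²)/(σ₀²σ²) = 1321186.2225/(82024.96·90811.8225); posterior variance σₙ² = σ₀²σ²/(σ² + n·σ₀²) = 82024.96·90811.8225/1321186.2225 = 5637.991058.
Predictive variance for one new observation = σₙ² + σ² = 82024.96·90811.8225/1321186.2225 + 90811.8225 = σ²·(σ₀² + 1321186.2225)/1321186.2225 = 90811.8225·1403211.1825/1321186.2225 = 96449.813558; SD = √(90811.8225·1403211.1825/1321186.2225) = 310.5637.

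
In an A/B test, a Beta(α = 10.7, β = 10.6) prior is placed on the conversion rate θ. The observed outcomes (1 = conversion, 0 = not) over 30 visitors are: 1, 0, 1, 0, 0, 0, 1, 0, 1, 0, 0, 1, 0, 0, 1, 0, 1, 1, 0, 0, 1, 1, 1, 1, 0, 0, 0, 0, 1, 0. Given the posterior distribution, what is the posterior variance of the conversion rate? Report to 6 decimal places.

0.004752

The Beta prior is conjugate to a Binomial/Bernoulli likelihood; the update adds successes to α and failures to β.
Posterior: Beta(α+k, β+n−k) = Beta(10.7+13, 10.6+17) = Beta(23.7, 27.6).
Var = αβ/((α+β)²(α+β+1)) = 23.7·27.6/(51.3²·52.3) = 0.004752.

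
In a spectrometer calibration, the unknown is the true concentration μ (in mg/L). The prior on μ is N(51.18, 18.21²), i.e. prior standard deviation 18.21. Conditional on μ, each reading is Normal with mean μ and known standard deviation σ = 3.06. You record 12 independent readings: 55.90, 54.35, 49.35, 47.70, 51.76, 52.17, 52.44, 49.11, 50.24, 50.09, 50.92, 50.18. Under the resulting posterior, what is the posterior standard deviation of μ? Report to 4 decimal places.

0.8823

For Normal data with known variance σ², a Normal(μ₀, σ₀²) prior on μ is conjugate. Posterior precision = 1/σ₀² + n/σ²; posterior mean is the precision-weighted average of μ₀ and x̄.
σ₀² = 18.21² = 331.6041, σ² = 3.06² = 9.3636; σ² + n·σ₀² = 9.3636 + 12·331.6041 = 3988.6128.
Posterior precision = 1/σ₀² + n/σ² = 1/331.6041 + 12/9.3636 = (σ² + n·σ₀²)/(σ₀²σ²) = 3988.6128/(331.6041·9.3636); posterior variance σₙ² = σ₀²σ²/(σ² + n·σ₀²) = 331.6041·9.3636/3988.6128 = 0.778468.
Posterior SD = √σₙ² = √(331.6041·9.3636/3988.6128) = 0.8823.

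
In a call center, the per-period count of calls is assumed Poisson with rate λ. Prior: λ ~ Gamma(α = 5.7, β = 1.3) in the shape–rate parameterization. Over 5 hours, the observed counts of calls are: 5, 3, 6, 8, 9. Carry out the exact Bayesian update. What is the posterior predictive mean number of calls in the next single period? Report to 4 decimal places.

With a Gamma(shape α, rate β) prior, the Poisson likelihood is conjugate: the posterior is Gamma(α + ΣXᵢ, β + n).
Sum of counts S = 31 over n = 5 hours.
Posterior: Gamma(α+S, β+n) = Gamma(5.7+31, 1.3+5) = Gamma(36.7, 6.3).
The predictive distribution for one future period is NegBinom with mean α/β = 5.8254.

5.8254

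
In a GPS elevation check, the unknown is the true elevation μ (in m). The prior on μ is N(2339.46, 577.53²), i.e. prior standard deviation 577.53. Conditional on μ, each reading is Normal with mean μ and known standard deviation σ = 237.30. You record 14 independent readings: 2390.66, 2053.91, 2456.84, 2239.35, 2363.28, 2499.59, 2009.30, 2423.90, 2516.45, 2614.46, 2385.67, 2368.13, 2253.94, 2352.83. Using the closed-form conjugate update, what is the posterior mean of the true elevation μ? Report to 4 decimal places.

For Normal data with known variance σ², a Normal(μ₀, σ₀²) prior on μ is conjugate. Posterior precision = 1/σ₀² + n/σ²; posterior mean is the precision-weighted average of μ₀ and x̄.
Σxᵢ = 2390.66 + 2053.91 + 2456.84 + 2239.35 + 2363.28 + 2499.59 + 2009.30 + 2423.90 + 2516.45 + 2614.46 + 2385.67 + 2368.13 + 2253.94 + 2352.83 = 32928.31, so n·x̄ = 32928.31.
σ₀² = 577.53² = 333540.9009, σ² = 237.30² = 56311.29; σ² + n·σ₀² = 56311.29 + 14·333540.9009 = 4725883.9026.
Posterior mean = (μ₀/σ₀² + n·x̄/σ²)/(1/σ₀² + n/σ²) = (σ²·μ₀ + σ₀²·n·x̄)/(σ² + n·σ₀²) = (56311.29·2339.46 + 333540.9009·32928.31)/4725883.9026 = 11114676193.017879/4725883.9026 = 2351.8725.

2351.8725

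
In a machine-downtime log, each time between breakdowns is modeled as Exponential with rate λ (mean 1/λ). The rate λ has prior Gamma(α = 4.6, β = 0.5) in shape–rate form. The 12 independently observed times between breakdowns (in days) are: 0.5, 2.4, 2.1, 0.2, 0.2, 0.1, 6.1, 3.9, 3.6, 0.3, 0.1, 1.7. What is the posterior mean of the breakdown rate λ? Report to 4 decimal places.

0.7650

With a Gamma(shape α, rate β) prior on the exponential rate λ, the posterior after n observations with total T = Σxᵢ is Gamma(α+n, β+T).
Sum of observations T = 21.2 days; n = 12.
Posterior: Gamma(4.6+12, 0.5+21.2) = Gamma(16.6, 21.7).
Posterior mean of λ = α/β = 16.6/21.7 = 0.7650.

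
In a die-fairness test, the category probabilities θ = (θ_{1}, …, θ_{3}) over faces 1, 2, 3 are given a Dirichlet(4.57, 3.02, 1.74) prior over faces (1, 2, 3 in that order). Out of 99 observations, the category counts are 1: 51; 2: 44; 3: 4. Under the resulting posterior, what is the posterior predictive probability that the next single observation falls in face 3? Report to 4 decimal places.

0.0530

The Dirichlet prior is conjugate to the Multinomial likelihood: each posterior αⱼ = prior αⱼ + observed count nⱼ.
Posterior concentration: (55.57, 47.02, 5.74), total = 108.33.
P(next = 3 | data) = α_{3}/Σα = 0.0530.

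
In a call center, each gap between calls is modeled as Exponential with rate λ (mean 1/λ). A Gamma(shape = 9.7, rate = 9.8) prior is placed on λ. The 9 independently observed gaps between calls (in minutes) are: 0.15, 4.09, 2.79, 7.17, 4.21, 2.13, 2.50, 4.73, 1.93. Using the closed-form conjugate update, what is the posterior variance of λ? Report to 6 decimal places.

With a Gamma(shape α, rate β) prior on the exponential rate λ, the posterior after n observations with total T = Σxᵢ is Gamma(α+n, β+T).
Sum of observations T = 29.70 minutes; n = 9.
Posterior: Gamma(9.7+9, 9.8+29.70) = Gamma(18.7, 39.50).
Var = α/β² = 0.011985.

0.011985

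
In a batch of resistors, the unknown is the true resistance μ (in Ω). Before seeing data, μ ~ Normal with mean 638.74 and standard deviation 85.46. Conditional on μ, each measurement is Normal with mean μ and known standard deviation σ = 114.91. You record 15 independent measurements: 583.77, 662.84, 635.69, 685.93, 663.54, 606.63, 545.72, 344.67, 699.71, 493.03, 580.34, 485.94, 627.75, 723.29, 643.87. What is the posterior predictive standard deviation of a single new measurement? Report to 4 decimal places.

For Normal data with known variance σ², a Normal(μ₀, σ₀²) prior on μ is conjugate. Posterior precision = 1/σ₀² + n/σ²; posterior mean is the precision-weighted average of μ₀ and x̄.
σ₀² = 85.46² = 7303.4116, σ² = 114.91² = 13204.3081; σ² + n·σ₀² = 13204.3081 + 15·7303.4116 = 122755.4821.
Posterior precision = 1/σ₀² + n/σ² = 1/7303.4116 + 15/13204.3081 = (σ² + n·σ₀²)/(σ₀²σ²) = 122755.4821/(7303.4116·13204.3081); posterior variance σₙ² = σ₀²σ²/(σ² + n·σ₀²) = 7303.4116·13204.3081/122755.4821 = 785.598291.
Predictive variance for one new observation = σₙ² + σ² = 7303.4116·13204.3081/122755.4821 + 13204.3081 = σ²·(σ₀² + 122755.4821)/122755.4821 = 13204.3081·130058.8937/122755.4821 = 13989.906391; SD = √(13204.3081·130058.8937/122755.4821) = 118.2789.

118.2789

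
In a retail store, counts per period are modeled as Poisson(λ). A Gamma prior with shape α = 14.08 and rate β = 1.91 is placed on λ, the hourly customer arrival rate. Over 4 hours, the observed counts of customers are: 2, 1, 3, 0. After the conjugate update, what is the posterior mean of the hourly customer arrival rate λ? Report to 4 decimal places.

With a Gamma(shape α, rate β) prior, the Poisson likelihood is conjugate: the posterior is Gamma(α + ΣXᵢ, β + n).
Sum of counts S = 6 over n = 4 hours.
Posterior: Gamma(α+S, β+n) = Gamma(14.08+6, 1.91+4) = Gamma(20.08, 5.91).
Posterior mean = α/β = 20.08/5.91 = 3.3976.

3.3976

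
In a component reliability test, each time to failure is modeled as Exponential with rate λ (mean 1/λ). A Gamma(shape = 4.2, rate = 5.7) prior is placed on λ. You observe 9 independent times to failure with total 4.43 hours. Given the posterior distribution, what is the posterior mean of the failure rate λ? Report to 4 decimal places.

With a Gamma(shape α, rate β) prior on the exponential rate λ, the posterior after n observations with total T = Σxᵢ is Gamma(α+n, β+T).
Posterior: Gamma(4.2+9, 5.7+4.43) = Gamma(13.2, 10.13).
Posterior mean of λ = α/β = 13.2/10.13 = 1.3031.

1.3031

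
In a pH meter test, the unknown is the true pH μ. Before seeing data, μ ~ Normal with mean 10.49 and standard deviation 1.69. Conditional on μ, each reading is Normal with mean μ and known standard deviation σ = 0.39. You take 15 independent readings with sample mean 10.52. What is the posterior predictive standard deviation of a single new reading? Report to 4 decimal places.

0.4027

For Normal data with known variance σ², a Normal(μ₀, σ₀²) prior on μ is conjugate. Posterior precision = 1/σ₀² + n/σ²; posterior mean is the precision-weighted average of μ₀ and x̄.
σ₀² = 1.69² = 2.8561, σ² = 0.39² = 0.1521; σ² + n·σ₀² = 0.1521 + 15·2.8561 = 42.9936.
Posterior precision = 1/σ₀² + n/σ² = 1/2.8561 + 15/0.1521 = (σ² + n·σ₀²)/(σ₀²σ²) = 42.9936/(2.8561·0.1521); posterior variance σₙ² = σ₀²σ²/(σ² + n·σ₀²) = 2.8561·0.1521/42.9936 = 0.010104.
Predictive variance for one new observation = σₙ² + σ² = 2.8561·0.1521/42.9936 + 0.1521 = σ²·(σ₀² + 42.9936)/42.9936 = 0.1521·45.8497/42.9936 = 0.162204; SD = √(0.1521·45.8497/42.9936) = 0.4027.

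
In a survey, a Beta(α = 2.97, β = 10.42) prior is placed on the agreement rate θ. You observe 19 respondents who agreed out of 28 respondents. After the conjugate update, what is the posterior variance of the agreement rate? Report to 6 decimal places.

0.005875

The Beta prior is conjugate to a Binomial/Bernoulli likelihood; the update adds successes to α and failures to β.
Posterior: Beta(α+k, β+n−k) = Beta(2.97+19, 10.42+9) = Beta(21.97, 19.42).
Var = αβ/((α+β)²(α+β+1)) = 21.97·19.42/(41.39²·42.39) = 0.005875.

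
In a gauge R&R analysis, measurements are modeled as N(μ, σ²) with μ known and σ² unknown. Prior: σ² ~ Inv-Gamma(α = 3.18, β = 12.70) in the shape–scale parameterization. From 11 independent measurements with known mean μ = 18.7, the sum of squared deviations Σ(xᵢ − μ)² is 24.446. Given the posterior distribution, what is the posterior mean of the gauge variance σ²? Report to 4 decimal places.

With known mean μ and an Inverse-Gamma(α, β) prior on σ², the Normal likelihood is conjugate: posterior is Inv-Gamma(α + n/2, β + Σ(xᵢ−μ)²/2).
Posterior: Inv-Gamma(3.18 + 11/2, 12.70 + 24.446/2) = Inv-Gamma(8.68, 24.9230).
E[σ²|data] = β/(α−1) = 24.9230/7.68 = 3.2452.

3.2452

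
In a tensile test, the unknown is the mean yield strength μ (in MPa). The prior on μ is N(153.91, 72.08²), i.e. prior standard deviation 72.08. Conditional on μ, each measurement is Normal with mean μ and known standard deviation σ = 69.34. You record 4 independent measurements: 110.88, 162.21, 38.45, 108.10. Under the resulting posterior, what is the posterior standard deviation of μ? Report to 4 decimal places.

For Normal data with known variance σ², a Normal(μ₀, σ₀²) prior on μ is conjugate. Posterior precision = 1/σ₀² + n/σ²; posterior mean is the precision-weighted average of μ₀ and x̄.
σ₀² = 72.08² = 5195.5264, σ² = 69.34² = 4808.0356; σ² + n·σ₀² = 4808.0356 + 4·5195.5264 = 25590.1412.
Posterior precision = 1/σ₀² + n/σ² = 1/5195.5264 + 4/4808.0356 = (σ² + n·σ₀²)/(σ₀²σ²) = 25590.1412/(5195.5264·4808.0356); posterior variance σₙ² = σ₀²σ²/(σ² + n·σ₀²) = 5195.5264·4808.0356/25590.1412 = 976.167958.
Posterior SD = √σₙ² = √(5195.5264·4808.0356/25590.1412) = 31.2437.

31.2437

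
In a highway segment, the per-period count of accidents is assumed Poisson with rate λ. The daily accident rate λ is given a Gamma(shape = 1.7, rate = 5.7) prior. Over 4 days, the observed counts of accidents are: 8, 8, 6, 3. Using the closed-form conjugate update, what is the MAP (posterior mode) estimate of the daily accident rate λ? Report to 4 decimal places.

2.6495

With a Gamma(shape α, rate β) prior, the Poisson likelihood is conjugate: the posterior is Gamma(α + ΣXᵢ, β + n).
Sum of counts S = 25 over n = 4 days.
Posterior: Gamma(α+S, β+n) = Gamma(1.7+25, 5.7+4) = Gamma(26.7, 9.7).
Mode of Gamma(α,β) for α≥1 is (α−1)/β = 25.7/9.7 = 2.6495.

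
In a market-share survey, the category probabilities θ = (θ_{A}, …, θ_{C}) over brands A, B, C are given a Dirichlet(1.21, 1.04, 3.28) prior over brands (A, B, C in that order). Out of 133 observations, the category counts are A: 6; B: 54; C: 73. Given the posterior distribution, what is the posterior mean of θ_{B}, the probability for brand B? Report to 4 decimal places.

The Dirichlet prior is conjugate to the Multinomial likelihood: each posterior αⱼ = prior αⱼ + observed count nⱼ.
Posterior concentration: (7.21, 55.04, 76.28), total = 138.53.
E[θ_{B}|data] = α_{B}/Σα = 55.04/138.53 = 0.3973.

0.3973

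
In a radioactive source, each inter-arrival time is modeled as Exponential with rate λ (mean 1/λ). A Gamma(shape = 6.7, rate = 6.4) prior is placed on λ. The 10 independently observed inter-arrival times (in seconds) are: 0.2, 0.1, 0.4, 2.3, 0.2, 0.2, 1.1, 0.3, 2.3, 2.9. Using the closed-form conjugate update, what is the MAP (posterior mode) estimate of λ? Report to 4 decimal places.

With a Gamma(shape α, rate β) prior on the exponential rate λ, the posterior after n observations with total T = Σxᵢ is Gamma(α+n, β+T).
Sum of observations T = 10.0 seconds; n = 10.
Posterior: Gamma(6.7+10, 6.4+10.0) = Gamma(16.7, 16.4).
Mode = (α−1)/β = 0.9573.

0.9573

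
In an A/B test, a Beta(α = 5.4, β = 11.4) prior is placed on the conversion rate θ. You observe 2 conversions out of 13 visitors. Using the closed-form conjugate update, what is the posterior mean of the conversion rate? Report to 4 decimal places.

0.2483

The Beta prior is conjugate to a Binomial/Bernoulli likelihood; the update adds successes to α and failures to β.
Posterior: Beta(α+k, β+n−k) = Beta(5.4+2, 11.4+11) = Beta(7.4, 22.4).
Posterior mean = α/(α+β) = 7.4/29.8 = 0.2483.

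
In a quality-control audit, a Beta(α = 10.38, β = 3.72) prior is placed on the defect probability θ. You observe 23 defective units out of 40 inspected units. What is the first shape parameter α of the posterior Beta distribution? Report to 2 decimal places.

33.38

The Beta prior is conjugate to a Binomial/Bernoulli likelihood; the update adds successes to α and failures to β.
Posterior: Beta(α+k, β+n−k) = Beta(10.38+23, 3.72+17) = Beta(33.38, 20.72).
Posterior α = 33.38.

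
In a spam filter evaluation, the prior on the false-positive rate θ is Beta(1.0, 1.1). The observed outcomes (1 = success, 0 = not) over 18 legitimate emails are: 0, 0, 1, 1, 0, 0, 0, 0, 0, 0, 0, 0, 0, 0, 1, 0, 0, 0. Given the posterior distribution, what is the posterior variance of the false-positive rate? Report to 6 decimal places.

0.007555

The Beta prior is conjugate to a Binomial/Bernoulli likelihood; the update adds successes to α and failures to β.
Posterior: Beta(α+k, β+n−k) = Beta(1.0+3, 1.1+15) = Beta(4.0, 16.1).
Var = αβ/((α+β)²(α+β+1)) = 4.0·16.1/(20.1²·21.1) = 0.007555.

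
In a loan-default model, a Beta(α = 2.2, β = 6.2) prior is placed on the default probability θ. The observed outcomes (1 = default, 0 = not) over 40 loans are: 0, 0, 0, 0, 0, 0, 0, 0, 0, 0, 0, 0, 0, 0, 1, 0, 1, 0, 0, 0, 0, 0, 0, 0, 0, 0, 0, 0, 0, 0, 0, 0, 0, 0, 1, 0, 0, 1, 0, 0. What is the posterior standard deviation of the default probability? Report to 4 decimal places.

The Beta prior is conjugate to a Binomial/Bernoulli likelihood; the update adds successes to α and failures to β.
Posterior: Beta(α+k, β+n−k) = Beta(2.2+4, 6.2+36) = Beta(6.2, 42.2).
Var = αβ/((α+β)²(α+β+1)) = 6.2·42.2/(48.4²·49.4) = 0.00226093; SD = √0.00226093 = 0.0475.

0.0475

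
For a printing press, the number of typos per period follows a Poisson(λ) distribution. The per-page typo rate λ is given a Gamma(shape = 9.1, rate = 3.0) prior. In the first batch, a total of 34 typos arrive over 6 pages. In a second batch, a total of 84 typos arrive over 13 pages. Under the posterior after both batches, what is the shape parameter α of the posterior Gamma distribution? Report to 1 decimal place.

127.1

With a Gamma(shape α, rate β) prior, the Poisson likelihood is conjugate: the posterior is Gamma(α + ΣXᵢ, β + n).
After batch 1: Gamma(α+S, β+n) = Gamma(9.1+34, 3.0+6) = Gamma(43.1, 9.0).
After batch 2: Gamma(α+S, β+n) = Gamma(43.1+84, 9.0+13) = Gamma(127.1, 22.0).
Posterior α = 127.1.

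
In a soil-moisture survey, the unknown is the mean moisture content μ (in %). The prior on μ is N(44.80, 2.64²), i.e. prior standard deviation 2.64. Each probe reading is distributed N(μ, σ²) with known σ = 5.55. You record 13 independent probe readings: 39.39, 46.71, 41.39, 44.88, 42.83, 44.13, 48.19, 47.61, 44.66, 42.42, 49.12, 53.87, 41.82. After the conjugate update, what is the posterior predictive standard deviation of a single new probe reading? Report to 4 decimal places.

5.7071

For Normal data with known variance σ², a Normal(μ₀, σ₀²) prior on μ is conjugate. Posterior precision = 1/σ₀² + n/σ²; posterior mean is the precision-weighted average of μ₀ and x̄.
σ₀² = 2.64² = 6.9696, σ² = 5.55² = 30.8025; σ² + n·σ₀² = 30.8025 + 13·6.9696 = 121.4073.
Posterior precision = 1/σ₀² + n/σ² = 1/6.9696 + 13/30.8025 = (σ² + n·σ₀²)/(σ₀²σ²) = 121.4073/(6.9696·30.8025); posterior variance σₙ² = σ₀²σ²/(σ² + n·σ₀²) = 6.9696·30.8025/121.4073 = 1.768272.
Predictive variance for one new observation = σₙ² + σ² = 6.9696·30.8025/121.4073 + 30.8025 = σ²·(σ₀² + 121.4073)/121.4073 = 30.8025·128.3769/121.4073 = 32.570772; SD = √(30.8025·128.3769/121.4073) = 5.7071.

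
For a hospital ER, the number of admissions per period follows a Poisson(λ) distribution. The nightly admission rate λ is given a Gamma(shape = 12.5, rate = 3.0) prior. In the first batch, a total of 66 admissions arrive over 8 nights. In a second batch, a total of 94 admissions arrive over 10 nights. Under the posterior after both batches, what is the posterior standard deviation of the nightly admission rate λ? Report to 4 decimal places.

0.6254

With a Gamma(shape α, rate β) prior, the Poisson likelihood is conjugate: the posterior is Gamma(α + ΣXᵢ, β + n).
After batch 1: Gamma(α+S, β+n) = Gamma(12.5+66, 3.0+8) = Gamma(78.5, 11.0).
After batch 2: Gamma(α+S, β+n) = Gamma(78.5+94, 11.0+10) = Gamma(172.5, 21.0).
SD = √α/β = √172.5/21.0 = 0.6254.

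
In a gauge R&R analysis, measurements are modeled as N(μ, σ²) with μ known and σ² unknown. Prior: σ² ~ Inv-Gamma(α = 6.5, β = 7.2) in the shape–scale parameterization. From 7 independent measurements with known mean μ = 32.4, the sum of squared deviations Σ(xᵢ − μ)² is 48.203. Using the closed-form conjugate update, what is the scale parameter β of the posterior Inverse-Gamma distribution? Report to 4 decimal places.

31.3015

With known mean μ and an Inverse-Gamma(α, β) prior on σ², the Normal likelihood is conjugate: posterior is Inv-Gamma(α + n/2, β + Σ(xᵢ−μ)²/2).
Posterior: Inv-Gamma(6.5 + 7/2, 7.2 + 48.203/2) = Inv-Gamma(10.00, 31.3015).
Posterior β = 31.3015.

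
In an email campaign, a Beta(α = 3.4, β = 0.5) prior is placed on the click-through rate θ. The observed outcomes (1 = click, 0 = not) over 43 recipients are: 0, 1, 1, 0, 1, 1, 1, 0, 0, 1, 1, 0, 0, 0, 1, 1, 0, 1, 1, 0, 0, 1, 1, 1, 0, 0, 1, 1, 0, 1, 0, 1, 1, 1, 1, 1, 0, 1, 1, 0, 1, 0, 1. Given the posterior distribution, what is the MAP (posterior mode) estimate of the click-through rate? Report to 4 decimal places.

The Beta prior is conjugate to a Binomial/Bernoulli likelihood; the update adds successes to α and failures to β.
Posterior: Beta(α+k, β+n−k) = Beta(3.4+26, 0.5+17) = Beta(29.4, 17.5).
Mode of Beta(a,b) for a,b>1 is (a−1)/(a+b−2) = 28.4/44.9 = 0.6325.

0.6325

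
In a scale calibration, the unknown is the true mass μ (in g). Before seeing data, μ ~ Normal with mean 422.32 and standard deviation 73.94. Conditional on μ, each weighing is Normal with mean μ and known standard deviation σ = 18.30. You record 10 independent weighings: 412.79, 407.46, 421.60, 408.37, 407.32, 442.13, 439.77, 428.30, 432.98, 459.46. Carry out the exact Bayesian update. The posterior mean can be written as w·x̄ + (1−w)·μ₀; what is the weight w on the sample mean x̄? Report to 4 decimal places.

For Normal data with known variance σ², a Normal(μ₀, σ₀²) prior on μ is conjugate. Posterior precision = 1/σ₀² + n/σ²; posterior mean is the precision-weighted average of μ₀ and x̄.
σ₀² = 73.94² = 5467.1236, σ² = 18.30² = 334.89. Prior precision 1/σ₀² = 1/5467.1236; data precision n/σ² = 10/334.89.
w = (n/σ²)/(1/σ₀² + n/σ²) = n·σ₀²/(σ² + n·σ₀²) = 10·5467.1236/(334.89 + 10·5467.1236) = 54671.236/55006.126 = 0.9939.

0.9939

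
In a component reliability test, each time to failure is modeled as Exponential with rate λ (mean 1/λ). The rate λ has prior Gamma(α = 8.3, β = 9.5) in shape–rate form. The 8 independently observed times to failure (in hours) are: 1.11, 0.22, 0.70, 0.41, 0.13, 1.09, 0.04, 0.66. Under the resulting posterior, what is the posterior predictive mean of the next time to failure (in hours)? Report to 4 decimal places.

0.9059

With a Gamma(shape α, rate β) prior on the exponential rate λ, the posterior after n observations with total T = Σxᵢ is Gamma(α+n, β+T).
Sum of observations T = 4.36 hours; n = 8.
Posterior: Gamma(8.3+8, 9.5+4.36) = Gamma(16.3, 13.86).
The predictive distribution for the next observation is Lomax; its mean is β/(α−1) = 13.86/15.3 = 0.9059.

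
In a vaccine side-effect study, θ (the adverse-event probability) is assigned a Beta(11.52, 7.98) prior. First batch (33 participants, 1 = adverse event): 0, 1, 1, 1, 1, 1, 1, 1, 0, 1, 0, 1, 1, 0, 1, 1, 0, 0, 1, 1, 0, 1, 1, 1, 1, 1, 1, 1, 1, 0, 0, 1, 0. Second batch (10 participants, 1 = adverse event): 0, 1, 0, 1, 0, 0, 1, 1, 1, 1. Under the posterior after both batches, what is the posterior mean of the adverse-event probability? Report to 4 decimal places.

0.6483

The Beta prior is conjugate to a Binomial/Bernoulli likelihood; the update adds successes to α and failures to β.
After batch 1: Beta(11.52+23, 7.98+10) = Beta(34.52, 17.98).
After batch 2: Beta(34.52+6, 17.98+4) = Beta(40.52, 21.98).
Posterior mean = α/(α+β) = 40.52/62.50 = 0.6483.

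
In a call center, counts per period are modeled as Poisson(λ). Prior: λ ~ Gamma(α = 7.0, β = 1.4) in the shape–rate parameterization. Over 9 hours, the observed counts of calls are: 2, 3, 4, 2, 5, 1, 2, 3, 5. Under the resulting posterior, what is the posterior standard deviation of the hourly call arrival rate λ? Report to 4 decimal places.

0.5607

With a Gamma(shape α, rate β) prior, the Poisson likelihood is conjugate: the posterior is Gamma(α + ΣXᵢ, β + n).
Sum of counts S = 27 over n = 9 hours.
Posterior: Gamma(α+S, β+n) = Gamma(7.0+27, 1.4+9) = Gamma(34.0, 10.4).
SD = √α/β = √34.0/10.4 = 0.5607.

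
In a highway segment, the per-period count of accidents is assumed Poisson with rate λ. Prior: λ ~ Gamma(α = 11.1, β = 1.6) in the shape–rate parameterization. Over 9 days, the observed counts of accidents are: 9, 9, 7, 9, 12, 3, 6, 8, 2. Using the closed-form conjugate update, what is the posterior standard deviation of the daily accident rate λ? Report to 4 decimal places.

0.8230

With a Gamma(shape α, rate β) prior, the Poisson likelihood is conjugate: the posterior is Gamma(α + ΣXᵢ, β + n).
Sum of counts S = 65 over n = 9 days.
Posterior: Gamma(α+S, β+n) = Gamma(11.1+65, 1.6+9) = Gamma(76.1, 10.6).
SD = √α/β = √76.1/10.6 = 0.8230.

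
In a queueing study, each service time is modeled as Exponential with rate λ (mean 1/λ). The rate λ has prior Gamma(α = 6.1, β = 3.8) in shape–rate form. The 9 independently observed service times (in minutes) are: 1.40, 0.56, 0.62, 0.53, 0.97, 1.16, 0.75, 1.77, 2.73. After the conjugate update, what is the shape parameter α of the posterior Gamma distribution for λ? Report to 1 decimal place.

With a Gamma(shape α, rate β) prior on the exponential rate λ, the posterior after n observations with total T = Σxᵢ is Gamma(α+n, β+T).
Sum of observations T = 10.49 minutes; n = 9.
Posterior: Gamma(6.1+9, 3.8+10.49) = Gamma(15.1, 14.29).
Posterior α = 15.1.

15.1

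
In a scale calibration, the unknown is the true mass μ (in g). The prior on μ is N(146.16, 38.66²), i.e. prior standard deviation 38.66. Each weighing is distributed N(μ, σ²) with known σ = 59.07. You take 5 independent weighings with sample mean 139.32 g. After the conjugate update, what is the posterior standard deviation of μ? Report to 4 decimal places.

For Normal data with known variance σ², a Normal(μ₀, σ₀²) prior on μ is conjugate. Posterior precision = 1/σ₀² + n/σ²; posterior mean is the precision-weighted average of μ₀ and x̄.
σ₀² = 38.66² = 1494.5956, σ² = 59.07² = 3489.2649; σ² + n·σ₀² = 3489.2649 + 5·1494.5956 = 10962.2429.
Posterior precision = 1/σ₀² + n/σ² = 1/1494.5956 + 5/3489.2649 = (σ² + n·σ₀²)/(σ₀²σ²) = 10962.2429/(1494.5956·3489.2649); posterior variance σₙ² = σ₀²σ²/(σ² + n·σ₀²) = 1494.5956·3489.2649/10962.2429 = 475.727460.
Posterior SD = √σₙ² = √(1494.5956·3489.2649/10962.2429) = 21.8112.

21.8112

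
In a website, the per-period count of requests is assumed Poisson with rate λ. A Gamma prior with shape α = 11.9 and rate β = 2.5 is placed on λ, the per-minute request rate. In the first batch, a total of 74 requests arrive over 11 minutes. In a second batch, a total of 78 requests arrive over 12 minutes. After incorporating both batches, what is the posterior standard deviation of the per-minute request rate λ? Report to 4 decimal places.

With a Gamma(shape α, rate β) prior, the Poisson likelihood is conjugate: the posterior is Gamma(α + ΣXᵢ, β + n).
After batch 1: Gamma(α+S, β+n) = Gamma(11.9+74, 2.5+11) = Gamma(85.9, 13.5).
After batch 2: Gamma(α+S, β+n) = Gamma(85.9+78, 13.5+12) = Gamma(163.9, 25.5).
SD = √α/β = √163.9/25.5 = 0.5021.

0.5021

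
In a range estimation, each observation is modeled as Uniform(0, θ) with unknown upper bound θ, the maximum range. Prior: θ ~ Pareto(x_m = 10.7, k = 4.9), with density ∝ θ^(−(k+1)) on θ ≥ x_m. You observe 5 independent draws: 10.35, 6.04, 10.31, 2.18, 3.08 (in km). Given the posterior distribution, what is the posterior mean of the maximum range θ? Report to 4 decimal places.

11.9022

A Pareto(scale x_m, shape k) prior on the upper bound θ of Uniform(0, θ) is conjugate: posterior is Pareto(max(x_m, max xᵢ), k + n).
Sample maximum = 10.35; prior scale x_m = 10.7 → posterior scale = max = 10.70.
Posterior shape = 4.9 + 5 = 9.9.
E[θ|data] = k·x_m/(k−1) = 9.9·10.70/8.9 = 11.9022.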